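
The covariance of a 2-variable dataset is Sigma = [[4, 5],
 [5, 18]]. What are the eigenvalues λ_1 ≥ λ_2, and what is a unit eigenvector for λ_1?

Step 1 — characteristic polynomial of 2×2 Sigma:
  det(Sigma - λI) = λ² - trace · λ + det = 0.
  trace = 4 + 18 = 22, det = 4·18 - (5)² = 47.
Step 2 — discriminant:
  Δ = trace² - 4·det = 484 - 188 = 296.
Step 3 — eigenvalues:
  λ = (trace ± √Δ)/2 = (22 ± 17.2047)/2,
  λ_1 = 19.6023,  λ_2 = 2.3977.

Step 4 — unit eigenvector for λ_1: solve (Sigma - λ_1 I)v = 0. First row:
  (4 - 19.6023)·v_x + (5)·v_y = 0, i.e. (-15.6023)·v_x + (5)·v_y = 0,
  so v ∝ (b, λ_1 - a) = (5, 15.6023) = u.
  ||u|| = √((5)² + (15.6023)²) = √(268.4326) ≈ 16.3839,
  v_1 = u/||u|| ≈ (0.3052, 0.9523) (||v_1|| = 1).

λ_1 = 19.6023,  λ_2 = 2.3977;  v_1 ≈ (0.3052, 0.9523)


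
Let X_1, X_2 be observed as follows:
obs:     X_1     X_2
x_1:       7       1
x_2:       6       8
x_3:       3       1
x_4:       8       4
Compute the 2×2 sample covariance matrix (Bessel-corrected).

Step 1 — column means:
  mean(X_1) = (7 + 6 + 3 + 8) / 4 = 24/4 = 6
  mean(X_2) = (1 + 8 + 1 + 4) / 4 = 14/4 = 3.5

Step 2 — sample covariance S[i,j] = (1/(n-1)) · Σ_k (x_{k,i} - mean_i) · (x_{k,j} - mean_j), with n-1 = 3.
  S[X_1,X_1] = ((1)·(1) + (0)·(0) + (-3)·(-3) + (2)·(2)) / 3 = 14/3 = 4.6667
  S[X_1,X_2] = ((1)·(-2.5) + (0)·(4.5) + (-3)·(-2.5) + (2)·(0.5)) / 3 = 6/3 = 2
  S[X_2,X_2] = ((-2.5)·(-2.5) + (4.5)·(4.5) + (-2.5)·(-2.5) + (0.5)·(0.5)) / 3 = 33/3 = 11

S is symmetric (S[j,i] = S[i,j]). Assembling:

S = [[4.6667, 2],
 [2, 11]]


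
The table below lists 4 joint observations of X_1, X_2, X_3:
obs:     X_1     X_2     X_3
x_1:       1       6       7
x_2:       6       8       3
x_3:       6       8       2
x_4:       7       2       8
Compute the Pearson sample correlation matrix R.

Step 1 — column means:
  mean(X_1) = (1 + 6 + 6 + 7) / 4 = 20/4 = 5
  mean(X_2) = (6 + 8 + 8 + 2) / 4 = 24/4 = 6
  mean(X_3) = (7 + 3 + 2 + 8) / 4 = 20/4 = 5

Step 2 — sample variances and covariances s[i,j] = (1/(n-1)) · Σ_k (x_{k,i} - mean_i) · (x_{k,j} - mean_j), with n-1 = 3:
  s[X_1,X_1] = ((-4)·(-4) + (1)·(1) + (1)·(1) + (2)·(2)) / 3 = 22/3 = 7.3333
  s[X_1,X_2] = ((-4)·(0) + (1)·(2) + (1)·(2) + (2)·(-4)) / 3 = -4/3 = -1.3333
  s[X_1,X_3] = ((-4)·(2) + (1)·(-2) + (1)·(-3) + (2)·(3)) / 3 = -7/3 = -2.3333
  s[X_2,X_2] = ((0)·(0) + (2)·(2) + (2)·(2) + (-4)·(-4)) / 3 = 24/3 = 8
  s[X_2,X_3] = ((0)·(2) + (2)·(-2) + (2)·(-3) + (-4)·(3)) / 3 = -22/3 = -7.3333
  s[X_3,X_3] = ((2)·(2) + (-2)·(-2) + (-3)·(-3) + (3)·(3)) / 3 = 26/3 = 8.6667
  Sample standard deviations s_i = √(s[i,i]):
  s(X_1) = √(7.3333) = 2.708
  s(X_2) = √(8) = 2.8284
  s(X_3) = √(8.6667) = 2.9439

Step 3 — r_{ij} = s_{ij} / (s_i · s_j):
  r[X_1,X_1] = 1 (diagonal).
  r[X_1,X_2] = -1.3333 / (2.708 · 2.8284) = -1.3333 / 7.6594 = -0.1741
  r[X_1,X_3] = -2.3333 / (2.708 · 2.9439) = -2.3333 / 7.9722 = -0.2927
  r[X_2,X_2] = 1 (diagonal).
  r[X_2,X_3] = -7.3333 / (2.8284 · 2.9439) = -7.3333 / 8.3267 = -0.8807
  r[X_3,X_3] = 1 (diagonal).

R is symmetric with unit diagonal. Assembling:

R = [[1, -0.1741, -0.2927],
 [-0.1741, 1, -0.8807],
 [-0.2927, -0.8807, 1]]


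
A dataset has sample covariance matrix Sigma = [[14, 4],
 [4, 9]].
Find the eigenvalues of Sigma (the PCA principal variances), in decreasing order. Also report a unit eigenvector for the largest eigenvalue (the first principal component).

Step 1 — characteristic polynomial of 2×2 Sigma:
  det(Sigma - λI) = λ² - trace · λ + det = 0.
  trace = 14 + 9 = 23, det = 14·9 - (4)² = 110.
Step 2 — discriminant:
  Δ = trace² - 4·det = 529 - 440 = 89.
Step 3 — eigenvalues:
  λ = (trace ± √Δ)/2 = (23 ± 9.434)/2,
  λ_1 = 16.217,  λ_2 = 6.783.

Step 4 — unit eigenvector for λ_1: solve (Sigma - λ_1 I)v = 0. First row:
  (14 - 16.217)·v_x + (4)·v_y = 0, i.e. (-2.217)·v_x + (4)·v_y = 0,
  so v ∝ (b, λ_1 - a) = (4, 2.217) = u.
  ||u|| = √((4)² + (2.217)²) = √(20.915) ≈ 4.5733,
  v_1 = u/||u|| ≈ (0.8746, 0.4848) (||v_1|| = 1).

λ_1 = 16.217,  λ_2 = 6.783;  v_1 ≈ (0.8746, 0.4848)


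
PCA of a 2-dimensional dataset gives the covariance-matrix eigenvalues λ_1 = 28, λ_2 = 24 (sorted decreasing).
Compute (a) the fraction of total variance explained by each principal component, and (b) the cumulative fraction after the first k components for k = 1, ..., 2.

Step 1 — total variance = trace(Sigma) = Σ λ_i = 28 + 24 = 52.

Step 2 — fraction explained by component i = λ_i / Σ λ:
  PC1: 28/52 = 0.5385
  PC2: 24/52 = 0.4615

Step 3 — cumulative fraction after k components = (λ_1 + ... + λ_k) / Σ λ:
  k = 1: 28/52 = 0.5385
  k = 2: (28 + 24)/52 = 52/52 = 1

Summary (fraction, with percent):

explained: PC1 0.5385 (53.85%), PC2 0.4615 (46.15%);  cumulative: 0.5385, 1


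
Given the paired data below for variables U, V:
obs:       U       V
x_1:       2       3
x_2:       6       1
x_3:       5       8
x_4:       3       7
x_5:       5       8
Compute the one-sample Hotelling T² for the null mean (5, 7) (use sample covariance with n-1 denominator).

Step 1 — sample mean vector:
  mean(U) = (2 + 6 + 5 + 3 + 5) / 5 = 21/5 = 4.2
  mean(V) = (3 + 1 + 8 + 7 + 8) / 5 = 27/5 = 5.4
  x̄ = (4.2, 5.4),  deviation x̄ - mu_0 = (4.2, 5.4) - (5, 7) = (-0.8, -1.6).

Step 2 — sample covariance matrix, S[i,j] = (1/(n-1)) · Σ_k (x_{k,i} - mean_i) · (x_{k,j} - mean_j), divisor n-1 = 4:
  S[U,U] = ((-2.2)·(-2.2) + (1.8)·(1.8) + (0.8)·(0.8) + (-1.2)·(-1.2) + (0.8)·(0.8)) / 4 = 10.8/4 = 2.7
  S[U,V] = ((-2.2)·(-2.4) + (1.8)·(-4.4) + (0.8)·(2.6) + (-1.2)·(1.6) + (0.8)·(2.6)) / 4 = -0.4/4 = -0.1
  S[V,V] = ((-2.4)·(-2.4) + (-4.4)·(-4.4) + (2.6)·(2.6) + (1.6)·(1.6) + (2.6)·(2.6)) / 4 = 41.2/4 = 10.3
  S = [[2.7, -0.1],
 [-0.1, 10.3]].

Step 3 — invert S. det(S) = 2.7·10.3 - (-0.1)² = 27.8.
  S^{-1} = (1/det) · [[d, -b], [-b, a]] = [[0.3705, 0.0036],
 [0.0036, 0.0971]].

Step 4 — quadratic form (x̄ - mu_0)^T · S^{-1} · (x̄ - mu_0):
  S^{-1} · (x̄ - mu_0) = (-0.3022, -0.1583),
  (x̄ - mu_0)^T · [...] = (-0.8)·(-0.3022) + (-1.6)·(-0.1583) = 0.495.

Step 5 — scale by n: T² = 5 · 0.495 = 2.4748.

T² ≈ 2.4748


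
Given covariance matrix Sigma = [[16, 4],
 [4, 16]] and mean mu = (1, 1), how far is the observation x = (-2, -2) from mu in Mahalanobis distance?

Step 1 — centre the observation: (x - mu) = (-3, -3).

Step 2 — invert Sigma. det(Sigma) = 16·16 - (4)² = 240.
  Sigma^{-1} = (1/det) · [[d, -b], [-b, a]] = [[0.0667, -0.0167],
 [-0.0167, 0.0667]].

Step 3 — form the quadratic (x - mu)^T · Sigma^{-1} · (x - mu):
  Sigma^{-1} · (x - mu) = (-0.15, -0.15).
  (x - mu)^T · [Sigma^{-1} · (x - mu)] = (-3)·(-0.15) + (-3)·(-0.15) = 0.9.

Step 4 — take square root: d = √(0.9) ≈ 0.9487.

d(x, mu) = √(0.9) ≈ 0.9487


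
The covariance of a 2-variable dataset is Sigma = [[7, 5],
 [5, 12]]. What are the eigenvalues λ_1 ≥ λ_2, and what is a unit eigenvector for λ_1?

Step 1 — characteristic polynomial of 2×2 Sigma:
  det(Sigma - λI) = λ² - trace · λ + det = 0.
  trace = 7 + 12 = 19, det = 7·12 - (5)² = 59.
Step 2 — discriminant:
  Δ = trace² - 4·det = 361 - 236 = 125.
Step 3 — eigenvalues:
  λ = (trace ± √Δ)/2 = (19 ± 11.1803)/2,
  λ_1 = 15.0902,  λ_2 = 3.9098.

Step 4 — unit eigenvector for λ_1: solve (Sigma - λ_1 I)v = 0. First row:
  (7 - 15.0902)·v_x + (5)·v_y = 0, i.e. (-8.0902)·v_x + (5)·v_y = 0,
  so v ∝ (b, λ_1 - a) = (5, 8.0902) = u.
  ||u|| = √((5)² + (8.0902)²) = √(90.4508) ≈ 9.5106,
  v_1 = u/||u|| ≈ (0.5257, 0.8507) (||v_1|| = 1).

λ_1 = 15.0902,  λ_2 = 3.9098;  v_1 ≈ (0.5257, 0.8507)


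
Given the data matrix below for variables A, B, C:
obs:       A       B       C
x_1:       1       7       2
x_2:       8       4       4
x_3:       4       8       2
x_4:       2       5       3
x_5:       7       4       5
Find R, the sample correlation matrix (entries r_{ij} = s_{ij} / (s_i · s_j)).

Step 1 — column means:
  mean(A) = (1 + 8 + 4 + 2 + 7) / 5 = 22/5 = 4.4
  mean(B) = (7 + 4 + 8 + 5 + 4) / 5 = 28/5 = 5.6
  mean(C) = (2 + 4 + 2 + 3 + 5) / 5 = 16/5 = 3.2

Step 2 — sample variances and covariances s[i,j] = (1/(n-1)) · Σ_k (x_{k,i} - mean_i) · (x_{k,j} - mean_j), with n-1 = 4:
  s[A,A] = ((-3.4)·(-3.4) + (3.6)·(3.6) + (-0.4)·(-0.4) + (-2.4)·(-2.4) + (2.6)·(2.6)) / 4 = 37.2/4 = 9.3
  s[A,B] = ((-3.4)·(1.4) + (3.6)·(-1.6) + (-0.4)·(2.4) + (-2.4)·(-0.6) + (2.6)·(-1.6)) / 4 = -14.2/4 = -3.55
  s[A,C] = ((-3.4)·(-1.2) + (3.6)·(0.8) + (-0.4)·(-1.2) + (-2.4)·(-0.2) + (2.6)·(1.8)) / 4 = 12.6/4 = 3.15
  s[B,B] = ((1.4)·(1.4) + (-1.6)·(-1.6) + (2.4)·(2.4) + (-0.6)·(-0.6) + (-1.6)·(-1.6)) / 4 = 13.2/4 = 3.3
  s[B,C] = ((1.4)·(-1.2) + (-1.6)·(0.8) + (2.4)·(-1.2) + (-0.6)·(-0.2) + (-1.6)·(1.8)) / 4 = -8.6/4 = -2.15
  s[C,C] = ((-1.2)·(-1.2) + (0.8)·(0.8) + (-1.2)·(-1.2) + (-0.2)·(-0.2) + (1.8)·(1.8)) / 4 = 6.8/4 = 1.7
  Sample standard deviations s_i = √(s[i,i]):
  s(A) = √(9.3) = 3.0496
  s(B) = √(3.3) = 1.8166
  s(C) = √(1.7) = 1.3038

Step 3 — r_{ij} = s_{ij} / (s_i · s_j):
  r[A,A] = 1 (diagonal).
  r[A,B] = -3.55 / (3.0496 · 1.8166) = -3.55 / 5.5399 = -0.6408
  r[A,C] = 3.15 / (3.0496 · 1.3038) = 3.15 / 3.9762 = 0.7922
  r[B,B] = 1 (diagonal).
  r[B,C] = -2.15 / (1.8166 · 1.3038) = -2.15 / 2.3685 = -0.9077
  r[C,C] = 1 (diagonal).

R is symmetric with unit diagonal. Assembling:

R = [[1, -0.6408, 0.7922],
 [-0.6408, 1, -0.9077],
 [0.7922, -0.9077, 1]]


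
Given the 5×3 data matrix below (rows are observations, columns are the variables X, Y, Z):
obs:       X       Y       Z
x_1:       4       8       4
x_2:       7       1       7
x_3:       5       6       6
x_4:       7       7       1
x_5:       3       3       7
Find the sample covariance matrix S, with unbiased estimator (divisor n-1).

Step 1 — column means:
  mean(X) = (4 + 7 + 5 + 7 + 3) / 5 = 26/5 = 5.2
  mean(Y) = (8 + 1 + 6 + 7 + 3) / 5 = 25/5 = 5
  mean(Z) = (4 + 7 + 6 + 1 + 7) / 5 = 25/5 = 5

Step 2 — sample covariance S[i,j] = (1/(n-1)) · Σ_k (x_{k,i} - mean_i) · (x_{k,j} - mean_j), with n-1 = 4.
  S[X,X] = ((-1.2)·(-1.2) + (1.8)·(1.8) + (-0.2)·(-0.2) + (1.8)·(1.8) + (-2.2)·(-2.2)) / 4 = 12.8/4 = 3.2
  S[X,Y] = ((-1.2)·(3) + (1.8)·(-4) + (-0.2)·(1) + (1.8)·(2) + (-2.2)·(-2)) / 4 = -3/4 = -0.75
  S[X,Z] = ((-1.2)·(-1) + (1.8)·(2) + (-0.2)·(1) + (1.8)·(-4) + (-2.2)·(2)) / 4 = -7/4 = -1.75
  S[Y,Y] = ((3)·(3) + (-4)·(-4) + (1)·(1) + (2)·(2) + (-2)·(-2)) / 4 = 34/4 = 8.5
  S[Y,Z] = ((3)·(-1) + (-4)·(2) + (1)·(1) + (2)·(-4) + (-2)·(2)) / 4 = -22/4 = -5.5
  S[Z,Z] = ((-1)·(-1) + (2)·(2) + (1)·(1) + (-4)·(-4) + (2)·(2)) / 4 = 26/4 = 6.5

S is symmetric (S[j,i] = S[i,j]). Assembling:

S = [[3.2, -0.75, -1.75],
 [-0.75, 8.5, -5.5],
 [-1.75, -5.5, 6.5]]


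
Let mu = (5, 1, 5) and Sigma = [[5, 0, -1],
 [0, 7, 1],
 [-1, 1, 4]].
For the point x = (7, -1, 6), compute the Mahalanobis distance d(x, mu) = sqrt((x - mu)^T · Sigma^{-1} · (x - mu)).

Step 1 — centre the observation: (x - mu) = (2, -2, 1).

Step 2 — invert Sigma (cofactor / det for 3×3, or solve directly):
  Sigma^{-1} = [[0.2109, -0.0078, 0.0547],
 [-0.0078, 0.1484, -0.0391],
 [0.0547, -0.0391, 0.2734]].

Step 3 — form the quadratic (x - mu)^T · Sigma^{-1} · (x - mu):
  Sigma^{-1} · (x - mu) = (0.4922, -0.3516, 0.4609).
  (x - mu)^T · [Sigma^{-1} · (x - mu)] = (2)·(0.4922) + (-2)·(-0.3516) + (1)·(0.4609) = 2.1484.

Step 4 — take square root: d = √(2.1484) ≈ 1.4658.

d(x, mu) = √(2.1484) ≈ 1.4658


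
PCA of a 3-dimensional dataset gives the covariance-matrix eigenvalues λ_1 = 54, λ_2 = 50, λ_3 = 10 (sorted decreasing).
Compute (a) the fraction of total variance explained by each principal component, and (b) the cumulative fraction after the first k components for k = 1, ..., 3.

Step 1 — total variance = trace(Sigma) = Σ λ_i = 54 + 50 + 10 = 114.

Step 2 — fraction explained by component i = λ_i / Σ λ:
  PC1: 54/114 = 0.4737
  PC2: 50/114 = 0.4386
  PC3: 10/114 = 0.0877

Step 3 — cumulative fraction after k components = (λ_1 + ... + λ_k) / Σ λ:
  k = 1: 54/114 = 0.4737
  k = 2: (54 + 50)/114 = 104/114 = 0.9123
  k = 3: (54 + 50 + 10)/114 = 114/114 = 1

Summary (fraction, with percent):

explained: PC1 0.4737 (47.37%), PC2 0.4386 (43.86%), PC3 0.0877 (8.77%);  cumulative: 0.4737, 0.9123, 1


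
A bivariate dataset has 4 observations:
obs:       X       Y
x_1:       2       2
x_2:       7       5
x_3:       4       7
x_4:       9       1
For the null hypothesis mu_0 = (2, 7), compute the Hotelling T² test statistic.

Step 1 — sample mean vector:
  mean(X) = (2 + 7 + 4 + 9) / 4 = 22/4 = 5.5
  mean(Y) = (2 + 5 + 7 + 1) / 4 = 15/4 = 3.75
  x̄ = (5.5, 3.75),  deviation x̄ - mu_0 = (5.5, 3.75) - (2, 7) = (3.5, -3.25).

Step 2 — sample covariance matrix, S[i,j] = (1/(n-1)) · Σ_k (x_{k,i} - mean_i) · (x_{k,j} - mean_j), divisor n-1 = 3:
  S[X,X] = ((-3.5)·(-3.5) + (1.5)·(1.5) + (-1.5)·(-1.5) + (3.5)·(3.5)) / 3 = 29/3 = 9.6667
  S[X,Y] = ((-3.5)·(-1.75) + (1.5)·(1.25) + (-1.5)·(3.25) + (3.5)·(-2.75)) / 3 = -6.5/3 = -2.1667
  S[Y,Y] = ((-1.75)·(-1.75) + (1.25)·(1.25) + (3.25)·(3.25) + (-2.75)·(-2.75)) / 3 = 22.75/3 = 7.5833
  S = [[9.6667, -2.1667],
 [-2.1667, 7.5833]].

Step 3 — invert S. det(S) = 9.6667·7.5833 - (-2.1667)² = 68.6111.
  S^{-1} = (1/det) · [[d, -b], [-b, a]] = [[0.1105, 0.0316],
 [0.0316, 0.1409]].

Step 4 — quadratic form (x̄ - mu_0)^T · S^{-1} · (x̄ - mu_0):
  S^{-1} · (x̄ - mu_0) = (0.2842, -0.3474),
  (x̄ - mu_0)^T · [...] = (3.5)·(0.2842) + (-3.25)·(-0.3474) = 2.1237.

Step 5 — scale by n: T² = 4 · 2.1237 = 8.4947.

T² ≈ 8.4947


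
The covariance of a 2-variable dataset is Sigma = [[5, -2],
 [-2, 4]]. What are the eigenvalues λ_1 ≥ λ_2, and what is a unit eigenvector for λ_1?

Step 1 — characteristic polynomial of 2×2 Sigma:
  det(Sigma - λI) = λ² - trace · λ + det = 0.
  trace = 5 + 4 = 9, det = 5·4 - (-2)² = 16.
Step 2 — discriminant:
  Δ = trace² - 4·det = 81 - 64 = 17.
Step 3 — eigenvalues:
  λ = (trace ± √Δ)/2 = (9 ± 4.1231)/2,
  λ_1 = 6.5616,  λ_2 = 2.4384.

Step 4 — unit eigenvector for λ_1: solve (Sigma - λ_1 I)v = 0. First row:
  (5 - 6.5616)·v_x + (-2)·v_y = 0, i.e. (-1.5616)·v_x + (-2)·v_y = 0,
  so v ∝ (b, λ_1 - a) = (-2, 1.5616); multiply by -1 so the first entry is positive: u = (2, -1.5616).
  ||u|| = √((2)² + (-1.5616)²) = √(6.4384) ≈ 2.5374,
  v_1 = u/||u|| ≈ (0.7882, -0.6154) (||v_1|| = 1).

λ_1 = 6.5616,  λ_2 = 2.4384;  v_1 ≈ (0.7882, -0.6154)


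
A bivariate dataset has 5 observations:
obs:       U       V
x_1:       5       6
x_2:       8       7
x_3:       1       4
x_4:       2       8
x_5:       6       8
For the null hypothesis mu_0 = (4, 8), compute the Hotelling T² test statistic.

Step 1 — sample mean vector:
  mean(U) = (5 + 8 + 1 + 2 + 6) / 5 = 22/5 = 4.4
  mean(V) = (6 + 7 + 4 + 8 + 8) / 5 = 33/5 = 6.6
  x̄ = (4.4, 6.6),  deviation x̄ - mu_0 = (4.4, 6.6) - (4, 8) = (0.4, -1.4).

Step 2 — sample covariance matrix, S[i,j] = (1/(n-1)) · Σ_k (x_{k,i} - mean_i) · (x_{k,j} - mean_j), divisor n-1 = 4:
  S[U,U] = ((0.6)·(0.6) + (3.6)·(3.6) + (-3.4)·(-3.4) + (-2.4)·(-2.4) + (1.6)·(1.6)) / 4 = 33.2/4 = 8.3
  S[U,V] = ((0.6)·(-0.6) + (3.6)·(0.4) + (-3.4)·(-2.6) + (-2.4)·(1.4) + (1.6)·(1.4)) / 4 = 8.8/4 = 2.2
  S[V,V] = ((-0.6)·(-0.6) + (0.4)·(0.4) + (-2.6)·(-2.6) + (1.4)·(1.4) + (1.4)·(1.4)) / 4 = 11.2/4 = 2.8
  S = [[8.3, 2.2],
 [2.2, 2.8]].

Step 3 — invert S. det(S) = 8.3·2.8 - (2.2)² = 18.4.
  S^{-1} = (1/det) · [[d, -b], [-b, a]] = [[0.1522, -0.1196],
 [-0.1196, 0.4511]].

Step 4 — quadratic form (x̄ - mu_0)^T · S^{-1} · (x̄ - mu_0):
  S^{-1} · (x̄ - mu_0) = (0.2283, -0.6793),
  (x̄ - mu_0)^T · [...] = (0.4)·(0.2283) + (-1.4)·(-0.6793) = 1.0424.

Step 5 — scale by n: T² = 5 · 1.0424 = 5.212.

T² ≈ 5.212


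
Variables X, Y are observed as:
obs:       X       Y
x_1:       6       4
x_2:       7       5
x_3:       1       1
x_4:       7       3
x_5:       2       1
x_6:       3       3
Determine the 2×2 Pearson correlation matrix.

Step 1 — column means:
  mean(X) = (6 + 7 + 1 + 7 + 2 + 3) / 6 = 26/6 = 4.3333
  mean(Y) = (4 + 5 + 1 + 3 + 1 + 3) / 6 = 17/6 = 2.8333

Step 2 — sample variances and covariances s[i,j] = (1/(n-1)) · Σ_k (x_{k,i} - mean_i) · (x_{k,j} - mean_j), with n-1 = 5:
  s[X,X] = ((1.6667)·(1.6667) + (2.6667)·(2.6667) + (-3.3333)·(-3.3333) + (2.6667)·(2.6667) + (-2.3333)·(-2.3333) + (-1.3333)·(-1.3333)) / 5 = 35.3333/5 = 7.0667
  s[X,Y] = ((1.6667)·(1.1667) + (2.6667)·(2.1667) + (-3.3333)·(-1.8333) + (2.6667)·(0.1667) + (-2.3333)·(-1.8333) + (-1.3333)·(0.1667)) / 5 = 18.3333/5 = 3.6667
  s[Y,Y] = ((1.1667)·(1.1667) + (2.1667)·(2.1667) + (-1.8333)·(-1.8333) + (0.1667)·(0.1667) + (-1.8333)·(-1.8333) + (0.1667)·(0.1667)) / 5 = 12.8333/5 = 2.5667
  Sample standard deviations s_i = √(s[i,i]):
  s(X) = √(7.0667) = 2.6583
  s(Y) = √(2.5667) = 1.6021

Step 3 — r_{ij} = s_{ij} / (s_i · s_j):
  r[X,X] = 1 (diagonal).
  r[X,Y] = 3.6667 / (2.6583 · 1.6021) = 3.6667 / 4.2588 = 0.861
  r[Y,Y] = 1 (diagonal).

R is symmetric with unit diagonal. Assembling:

R = [[1, 0.861],
 [0.861, 1]]


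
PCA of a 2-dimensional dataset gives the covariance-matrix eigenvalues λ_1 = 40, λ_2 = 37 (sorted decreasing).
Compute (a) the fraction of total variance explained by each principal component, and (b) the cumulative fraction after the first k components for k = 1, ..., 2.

Step 1 — total variance = trace(Sigma) = Σ λ_i = 40 + 37 = 77.

Step 2 — fraction explained by component i = λ_i / Σ λ:
  PC1: 40/77 = 0.5195
  PC2: 37/77 = 0.4805

Step 3 — cumulative fraction after k components = (λ_1 + ... + λ_k) / Σ λ:
  k = 1: 40/77 = 0.5195
  k = 2: (40 + 37)/77 = 77/77 = 1

Summary (fraction, with percent):

explained: PC1 0.5195 (51.95%), PC2 0.4805 (48.05%);  cumulative: 0.5195, 1


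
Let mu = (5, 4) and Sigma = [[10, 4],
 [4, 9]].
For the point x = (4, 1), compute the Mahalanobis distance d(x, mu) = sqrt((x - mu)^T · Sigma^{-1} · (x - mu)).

Step 1 — centre the observation: (x - mu) = (-1, -3).

Step 2 — invert Sigma. det(Sigma) = 10·9 - (4)² = 74.
  Sigma^{-1} = (1/det) · [[d, -b], [-b, a]] = [[0.1216, -0.0541],
 [-0.0541, 0.1351]].

Step 3 — form the quadratic (x - mu)^T · Sigma^{-1} · (x - mu):
  Sigma^{-1} · (x - mu) = (0.0405, -0.3514).
  (x - mu)^T · [Sigma^{-1} · (x - mu)] = (-1)·(0.0405) + (-3)·(-0.3514) = 1.0135.

Step 4 — take square root: d = √(1.0135) ≈ 1.0067.

d(x, mu) = √(1.0135) ≈ 1.0067


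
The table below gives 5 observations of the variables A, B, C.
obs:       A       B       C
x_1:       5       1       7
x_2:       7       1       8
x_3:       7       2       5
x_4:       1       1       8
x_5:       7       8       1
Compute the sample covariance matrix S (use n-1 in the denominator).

Step 1 — column means:
  mean(A) = (5 + 7 + 7 + 1 + 7) / 5 = 27/5 = 5.4
  mean(B) = (1 + 1 + 2 + 1 + 8) / 5 = 13/5 = 2.6
  mean(C) = (7 + 8 + 5 + 8 + 1) / 5 = 29/5 = 5.8

Step 2 — sample covariance S[i,j] = (1/(n-1)) · Σ_k (x_{k,i} - mean_i) · (x_{k,j} - mean_j), with n-1 = 4.
  S[A,A] = ((-0.4)·(-0.4) + (1.6)·(1.6) + (1.6)·(1.6) + (-4.4)·(-4.4) + (1.6)·(1.6)) / 4 = 27.2/4 = 6.8
  S[A,B] = ((-0.4)·(-1.6) + (1.6)·(-1.6) + (1.6)·(-0.6) + (-4.4)·(-1.6) + (1.6)·(5.4)) / 4 = 12.8/4 = 3.2
  S[A,C] = ((-0.4)·(1.2) + (1.6)·(2.2) + (1.6)·(-0.8) + (-4.4)·(2.2) + (1.6)·(-4.8)) / 4 = -15.6/4 = -3.9
  S[B,B] = ((-1.6)·(-1.6) + (-1.6)·(-1.6) + (-0.6)·(-0.6) + (-1.6)·(-1.6) + (5.4)·(5.4)) / 4 = 37.2/4 = 9.3
  S[B,C] = ((-1.6)·(1.2) + (-1.6)·(2.2) + (-0.6)·(-0.8) + (-1.6)·(2.2) + (5.4)·(-4.8)) / 4 = -34.4/4 = -8.6
  S[C,C] = ((1.2)·(1.2) + (2.2)·(2.2) + (-0.8)·(-0.8) + (2.2)·(2.2) + (-4.8)·(-4.8)) / 4 = 34.8/4 = 8.7

S is symmetric (S[j,i] = S[i,j]). Assembling:

S = [[6.8, 3.2, -3.9],
 [3.2, 9.3, -8.6],
 [-3.9, -8.6, 8.7]]


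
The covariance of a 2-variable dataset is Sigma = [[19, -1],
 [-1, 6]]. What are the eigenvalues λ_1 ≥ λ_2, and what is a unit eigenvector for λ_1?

Step 1 — characteristic polynomial of 2×2 Sigma:
  det(Sigma - λI) = λ² - trace · λ + det = 0.
  trace = 19 + 6 = 25, det = 19·6 - (-1)² = 113.
Step 2 — discriminant:
  Δ = trace² - 4·det = 625 - 452 = 173.
Step 3 — eigenvalues:
  λ = (trace ± √Δ)/2 = (25 ± 13.1529)/2,
  λ_1 = 19.0765,  λ_2 = 5.9235.

Step 4 — unit eigenvector for λ_1: solve (Sigma - λ_1 I)v = 0. First row:
  (19 - 19.0765)·v_x + (-1)·v_y = 0, i.e. (-0.0765)·v_x + (-1)·v_y = 0,
  so v ∝ (b, λ_1 - a) = (-1, 0.0765); multiply by -1 so the first entry is positive: u = (1, -0.0765).
  ||u|| = √((1)² + (-0.0765)²) = √(1.0058) ≈ 1.0029,
  v_1 = u/||u|| ≈ (0.9971, -0.0763) (||v_1|| = 1).

λ_1 = 19.0765,  λ_2 = 5.9235;  v_1 ≈ (0.9971, -0.0763)


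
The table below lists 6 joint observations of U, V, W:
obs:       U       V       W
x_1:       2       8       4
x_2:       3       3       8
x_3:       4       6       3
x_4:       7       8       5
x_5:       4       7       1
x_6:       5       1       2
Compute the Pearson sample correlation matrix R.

Step 1 — column means:
  mean(U) = (2 + 3 + 4 + 7 + 4 + 5) / 6 = 25/6 = 4.1667
  mean(V) = (8 + 3 + 6 + 8 + 7 + 1) / 6 = 33/6 = 5.5
  mean(W) = (4 + 8 + 3 + 5 + 1 + 2) / 6 = 23/6 = 3.8333

Step 2 — sample variances and covariances s[i,j] = (1/(n-1)) · Σ_k (x_{k,i} - mean_i) · (x_{k,j} - mean_j), with n-1 = 5:
  s[U,U] = ((-2.1667)·(-2.1667) + (-1.1667)·(-1.1667) + (-0.1667)·(-0.1667) + (2.8333)·(2.8333) + (-0.1667)·(-0.1667) + (0.8333)·(0.8333)) / 5 = 14.8333/5 = 2.9667
  s[U,V] = ((-2.1667)·(2.5) + (-1.1667)·(-2.5) + (-0.1667)·(0.5) + (2.8333)·(2.5) + (-0.1667)·(1.5) + (0.8333)·(-4.5)) / 5 = 0.5/5 = 0.1
  s[U,W] = ((-2.1667)·(0.1667) + (-1.1667)·(4.1667) + (-0.1667)·(-0.8333) + (2.8333)·(1.1667) + (-0.1667)·(-2.8333) + (0.8333)·(-1.8333)) / 5 = -2.8333/5 = -0.5667
  s[V,V] = ((2.5)·(2.5) + (-2.5)·(-2.5) + (0.5)·(0.5) + (2.5)·(2.5) + (1.5)·(1.5) + (-4.5)·(-4.5)) / 5 = 41.5/5 = 8.3
  s[V,W] = ((2.5)·(0.1667) + (-2.5)·(4.1667) + (0.5)·(-0.8333) + (2.5)·(1.1667) + (1.5)·(-2.8333) + (-4.5)·(-1.8333)) / 5 = -3.5/5 = -0.7
  s[W,W] = ((0.1667)·(0.1667) + (4.1667)·(4.1667) + (-0.8333)·(-0.8333) + (1.1667)·(1.1667) + (-2.8333)·(-2.8333) + (-1.8333)·(-1.8333)) / 5 = 30.8333/5 = 6.1667
  Sample standard deviations s_i = √(s[i,i]):
  s(U) = √(2.9667) = 1.7224
  s(V) = √(8.3) = 2.881
  s(W) = √(6.1667) = 2.4833

Step 3 — r_{ij} = s_{ij} / (s_i · s_j):
  r[U,U] = 1 (diagonal).
  r[U,V] = 0.1 / (1.7224 · 2.881) = 0.1 / 4.9622 = 0.0202
  r[U,W] = -0.5667 / (1.7224 · 2.4833) = -0.5667 / 4.2772 = -0.1325
  r[V,V] = 1 (diagonal).
  r[V,W] = -0.7 / (2.881 · 2.4833) = -0.7 / 7.1543 = -0.0978
  r[W,W] = 1 (diagonal).

R is symmetric with unit diagonal. Assembling:

R = [[1, 0.0202, -0.1325],
 [0.0202, 1, -0.0978],
 [-0.1325, -0.0978, 1]]


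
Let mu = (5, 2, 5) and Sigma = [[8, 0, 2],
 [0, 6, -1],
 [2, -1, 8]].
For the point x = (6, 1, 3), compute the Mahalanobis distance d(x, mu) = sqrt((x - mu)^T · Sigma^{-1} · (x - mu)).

Step 1 — centre the observation: (x - mu) = (1, -1, -2).

Step 2 — invert Sigma (cofactor / det for 3×3, or solve directly):
  Sigma^{-1} = [[0.1335, -0.0057, -0.0341],
 [-0.0057, 0.1705, 0.0227],
 [-0.0341, 0.0227, 0.1364]].

Step 3 — form the quadratic (x - mu)^T · Sigma^{-1} · (x - mu):
  Sigma^{-1} · (x - mu) = (0.2074, -0.2216, -0.3295).
  (x - mu)^T · [Sigma^{-1} · (x - mu)] = (1)·(0.2074) + (-1)·(-0.2216) + (-2)·(-0.3295) = 1.0881.

Step 4 — take square root: d = √(1.0881) ≈ 1.0431.

d(x, mu) = √(1.0881) ≈ 1.0431


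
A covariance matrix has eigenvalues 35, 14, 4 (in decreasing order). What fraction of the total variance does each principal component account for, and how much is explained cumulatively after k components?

Step 1 — total variance = trace(Sigma) = Σ λ_i = 35 + 14 + 4 = 53.

Step 2 — fraction explained by component i = λ_i / Σ λ:
  PC1: 35/53 = 0.6604
  PC2: 14/53 = 0.2642
  PC3: 4/53 = 0.0755

Step 3 — cumulative fraction after k components = (λ_1 + ... + λ_k) / Σ λ:
  k = 1: 35/53 = 0.6604
  k = 2: (35 + 14)/53 = 49/53 = 0.9245
  k = 3: (35 + 14 + 4)/53 = 53/53 = 1

Summary (fraction, with percent):

explained: PC1 0.6604 (66.04%), PC2 0.2642 (26.42%), PC3 0.0755 (7.55%);  cumulative: 0.6604, 0.9245, 1


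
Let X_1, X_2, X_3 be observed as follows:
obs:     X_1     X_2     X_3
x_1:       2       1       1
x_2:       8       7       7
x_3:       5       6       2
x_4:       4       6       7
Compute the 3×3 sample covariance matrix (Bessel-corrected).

Step 1 — column means:
  mean(X_1) = (2 + 8 + 5 + 4) / 4 = 19/4 = 4.75
  mean(X_2) = (1 + 7 + 6 + 6) / 4 = 20/4 = 5
  mean(X_3) = (1 + 7 + 2 + 7) / 4 = 17/4 = 4.25

Step 2 — sample covariance S[i,j] = (1/(n-1)) · Σ_k (x_{k,i} - mean_i) · (x_{k,j} - mean_j), with n-1 = 3.
  S[X_1,X_1] = ((-2.75)·(-2.75) + (3.25)·(3.25) + (0.25)·(0.25) + (-0.75)·(-0.75)) / 3 = 18.75/3 = 6.25
  S[X_1,X_2] = ((-2.75)·(-4) + (3.25)·(2) + (0.25)·(1) + (-0.75)·(1)) / 3 = 17/3 = 5.6667
  S[X_1,X_3] = ((-2.75)·(-3.25) + (3.25)·(2.75) + (0.25)·(-2.25) + (-0.75)·(2.75)) / 3 = 15.25/3 = 5.0833
  S[X_2,X_2] = ((-4)·(-4) + (2)·(2) + (1)·(1) + (1)·(1)) / 3 = 22/3 = 7.3333
  S[X_2,X_3] = ((-4)·(-3.25) + (2)·(2.75) + (1)·(-2.25) + (1)·(2.75)) / 3 = 19/3 = 6.3333
  S[X_3,X_3] = ((-3.25)·(-3.25) + (2.75)·(2.75) + (-2.25)·(-2.25) + (2.75)·(2.75)) / 3 = 30.75/3 = 10.25

S is symmetric (S[j,i] = S[i,j]). Assembling:

S = [[6.25, 5.6667, 5.0833],
 [5.6667, 7.3333, 6.3333],
 [5.0833, 6.3333, 10.25]]


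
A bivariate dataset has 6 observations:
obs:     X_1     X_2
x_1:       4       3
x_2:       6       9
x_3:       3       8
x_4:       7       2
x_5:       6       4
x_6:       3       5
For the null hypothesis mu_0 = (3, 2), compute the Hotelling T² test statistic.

Step 1 — sample mean vector:
  mean(X_1) = (4 + 6 + 3 + 7 + 6 + 3) / 6 = 29/6 = 4.8333
  mean(X_2) = (3 + 9 + 8 + 2 + 4 + 5) / 6 = 31/6 = 5.1667
  x̄ = (4.8333, 5.1667),  deviation x̄ - mu_0 = (4.8333, 5.1667) - (3, 2) = (1.8333, 3.1667).

Step 2 — sample covariance matrix, S[i,j] = (1/(n-1)) · Σ_k (x_{k,i} - mean_i) · (x_{k,j} - mean_j), divisor n-1 = 5:
  S[X_1,X_1] = ((-0.8333)·(-0.8333) + (1.1667)·(1.1667) + (-1.8333)·(-1.8333) + (2.1667)·(2.1667) + (1.1667)·(1.1667) + (-1.8333)·(-1.8333)) / 5 = 14.8333/5 = 2.9667
  S[X_1,X_2] = ((-0.8333)·(-2.1667) + (1.1667)·(3.8333) + (-1.8333)·(2.8333) + (2.1667)·(-3.1667) + (1.1667)·(-1.1667) + (-1.8333)·(-0.1667)) / 5 = -6.8333/5 = -1.3667
  S[X_2,X_2] = ((-2.1667)·(-2.1667) + (3.8333)·(3.8333) + (2.8333)·(2.8333) + (-3.1667)·(-3.1667) + (-1.1667)·(-1.1667) + (-0.1667)·(-0.1667)) / 5 = 38.8333/5 = 7.7667
  S = [[2.9667, -1.3667],
 [-1.3667, 7.7667]].

Step 3 — invert S. det(S) = 2.9667·7.7667 - (-1.3667)² = 21.1733.
  S^{-1} = (1/det) · [[d, -b], [-b, a]] = [[0.3668, 0.0645],
 [0.0645, 0.1401]].

Step 4 — quadratic form (x̄ - mu_0)^T · S^{-1} · (x̄ - mu_0):
  S^{-1} · (x̄ - mu_0) = (0.8769, 0.562),
  (x̄ - mu_0)^T · [...] = (1.8333)·(0.8769) + (3.1667)·(0.562) = 3.3874.

Step 5 — scale by n: T² = 6 · 3.3874 = 20.3243.

T² ≈ 20.3243


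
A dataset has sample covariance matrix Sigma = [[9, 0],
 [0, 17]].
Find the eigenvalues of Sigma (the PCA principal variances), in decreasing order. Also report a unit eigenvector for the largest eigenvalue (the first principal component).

Step 1 — characteristic polynomial of 2×2 Sigma:
  det(Sigma - λI) = λ² - trace · λ + det = 0.
  trace = 9 + 17 = 26, det = 9·17 - (0)² = 153.
Step 2 — discriminant:
  Δ = trace² - 4·det = 676 - 612 = 64.
Step 3 — eigenvalues:
  λ = (trace ± √Δ)/2 = (26 ± 8)/2,
  λ_1 = 17,  λ_2 = 9.

Step 4 — unit eigenvector for λ_1: Sigma is diagonal, so its eigenvectors are the coordinate axes. λ_1 = 17 is the diagonal entry on the second coordinate axis, hence
  v_1 = (0, 1) (||v_1|| = 1).

λ_1 = 17,  λ_2 = 9;  v_1 ≈ (0, 1)


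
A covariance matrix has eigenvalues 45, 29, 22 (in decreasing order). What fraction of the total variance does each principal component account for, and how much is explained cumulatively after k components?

Step 1 — total variance = trace(Sigma) = Σ λ_i = 45 + 29 + 22 = 96.

Step 2 — fraction explained by component i = λ_i / Σ λ:
  PC1: 45/96 = 0.4688
  PC2: 29/96 = 0.3021
  PC3: 22/96 = 0.2292

Step 3 — cumulative fraction after k components = (λ_1 + ... + λ_k) / Σ λ:
  k = 1: 45/96 = 0.4688
  k = 2: (45 + 29)/96 = 74/96 = 0.7708
  k = 3: (45 + 29 + 22)/96 = 96/96 = 1

Summary (fraction, with percent):

explained: PC1 0.4688 (46.88%), PC2 0.3021 (30.21%), PC3 0.2292 (22.92%);  cumulative: 0.4688, 0.7708, 1


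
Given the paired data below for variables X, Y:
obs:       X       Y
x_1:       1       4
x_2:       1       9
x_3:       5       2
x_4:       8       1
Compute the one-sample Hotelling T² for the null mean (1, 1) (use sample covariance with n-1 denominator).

Step 1 — sample mean vector:
  mean(X) = (1 + 1 + 5 + 8) / 4 = 15/4 = 3.75
  mean(Y) = (4 + 9 + 2 + 1) / 4 = 16/4 = 4
  x̄ = (3.75, 4),  deviation x̄ - mu_0 = (3.75, 4) - (1, 1) = (2.75, 3).

Step 2 — sample covariance matrix, S[i,j] = (1/(n-1)) · Σ_k (x_{k,i} - mean_i) · (x_{k,j} - mean_j), divisor n-1 = 3:
  S[X,X] = ((-2.75)·(-2.75) + (-2.75)·(-2.75) + (1.25)·(1.25) + (4.25)·(4.25)) / 3 = 34.75/3 = 11.5833
  S[X,Y] = ((-2.75)·(0) + (-2.75)·(5) + (1.25)·(-2) + (4.25)·(-3)) / 3 = -29/3 = -9.6667
  S[Y,Y] = ((0)·(0) + (5)·(5) + (-2)·(-2) + (-3)·(-3)) / 3 = 38/3 = 12.6667
  S = [[11.5833, -9.6667],
 [-9.6667, 12.6667]].

Step 3 — invert S. det(S) = 11.5833·12.6667 - (-9.6667)² = 53.2778.
  S^{-1} = (1/det) · [[d, -b], [-b, a]] = [[0.2377, 0.1814],
 [0.1814, 0.2174]].

Step 4 — quadratic form (x̄ - mu_0)^T · S^{-1} · (x̄ - mu_0):
  S^{-1} · (x̄ - mu_0) = (1.1981, 1.1512),
  (x̄ - mu_0)^T · [...] = (2.75)·(1.1981) + (3)·(1.1512) = 6.7484.

Step 5 — scale by n: T² = 4 · 6.7484 = 26.9937.

T² ≈ 26.9937


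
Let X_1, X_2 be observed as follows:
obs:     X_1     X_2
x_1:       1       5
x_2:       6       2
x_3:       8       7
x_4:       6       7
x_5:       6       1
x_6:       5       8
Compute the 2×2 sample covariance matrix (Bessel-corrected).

Step 1 — column means:
  mean(X_1) = (1 + 6 + 8 + 6 + 6 + 5) / 6 = 32/6 = 5.3333
  mean(X_2) = (5 + 2 + 7 + 7 + 1 + 8) / 6 = 30/6 = 5

Step 2 — sample covariance S[i,j] = (1/(n-1)) · Σ_k (x_{k,i} - mean_i) · (x_{k,j} - mean_j), with n-1 = 5.
  S[X_1,X_1] = ((-4.3333)·(-4.3333) + (0.6667)·(0.6667) + (2.6667)·(2.6667) + (0.6667)·(0.6667) + (0.6667)·(0.6667) + (-0.3333)·(-0.3333)) / 5 = 27.3333/5 = 5.4667
  S[X_1,X_2] = ((-4.3333)·(0) + (0.6667)·(-3) + (2.6667)·(2) + (0.6667)·(2) + (0.6667)·(-4) + (-0.3333)·(3)) / 5 = 1/5 = 0.2
  S[X_2,X_2] = ((0)·(0) + (-3)·(-3) + (2)·(2) + (2)·(2) + (-4)·(-4) + (3)·(3)) / 5 = 42/5 = 8.4

S is symmetric (S[j,i] = S[i,j]). Assembling:

S = [[5.4667, 0.2],
 [0.2, 8.4]]


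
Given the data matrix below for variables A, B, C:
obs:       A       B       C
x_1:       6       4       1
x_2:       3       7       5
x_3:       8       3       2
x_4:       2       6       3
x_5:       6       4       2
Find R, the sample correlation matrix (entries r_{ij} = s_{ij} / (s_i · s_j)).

Step 1 — column means:
  mean(A) = (6 + 3 + 8 + 2 + 6) / 5 = 25/5 = 5
  mean(B) = (4 + 7 + 3 + 6 + 4) / 5 = 24/5 = 4.8
  mean(C) = (1 + 5 + 2 + 3 + 2) / 5 = 13/5 = 2.6

Step 2 — sample variances and covariances s[i,j] = (1/(n-1)) · Σ_k (x_{k,i} - mean_i) · (x_{k,j} - mean_j), with n-1 = 4:
  s[A,A] = ((1)·(1) + (-2)·(-2) + (3)·(3) + (-3)·(-3) + (1)·(1)) / 4 = 24/4 = 6
  s[A,B] = ((1)·(-0.8) + (-2)·(2.2) + (3)·(-1.8) + (-3)·(1.2) + (1)·(-0.8)) / 4 = -15/4 = -3.75
  s[A,C] = ((1)·(-1.6) + (-2)·(2.4) + (3)·(-0.6) + (-3)·(0.4) + (1)·(-0.6)) / 4 = -10/4 = -2.5
  s[B,B] = ((-0.8)·(-0.8) + (2.2)·(2.2) + (-1.8)·(-1.8) + (1.2)·(1.2) + (-0.8)·(-0.8)) / 4 = 10.8/4 = 2.7
  s[B,C] = ((-0.8)·(-1.6) + (2.2)·(2.4) + (-1.8)·(-0.6) + (1.2)·(0.4) + (-0.8)·(-0.6)) / 4 = 8.6/4 = 2.15
  s[C,C] = ((-1.6)·(-1.6) + (2.4)·(2.4) + (-0.6)·(-0.6) + (0.4)·(0.4) + (-0.6)·(-0.6)) / 4 = 9.2/4 = 2.3
  Sample standard deviations s_i = √(s[i,i]):
  s(A) = √(6) = 2.4495
  s(B) = √(2.7) = 1.6432
  s(C) = √(2.3) = 1.5166

Step 3 — r_{ij} = s_{ij} / (s_i · s_j):
  r[A,A] = 1 (diagonal).
  r[A,B] = -3.75 / (2.4495 · 1.6432) = -3.75 / 4.0249 = -0.9317
  r[A,C] = -2.5 / (2.4495 · 1.5166) = -2.5 / 3.7148 = -0.673
  r[B,B] = 1 (diagonal).
  r[B,C] = 2.15 / (1.6432 · 1.5166) = 2.15 / 2.492 = 0.8628
  r[C,C] = 1 (diagonal).

R is symmetric with unit diagonal. Assembling:

R = [[1, -0.9317, -0.673],
 [-0.9317, 1, 0.8628],
 [-0.673, 0.8628, 1]]


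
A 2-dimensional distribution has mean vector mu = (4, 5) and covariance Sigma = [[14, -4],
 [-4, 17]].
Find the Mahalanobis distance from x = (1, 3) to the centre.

Step 1 — centre the observation: (x - mu) = (-3, -2).

Step 2 — invert Sigma. det(Sigma) = 14·17 - (-4)² = 222.
  Sigma^{-1} = (1/det) · [[d, -b], [-b, a]] = [[0.0766, 0.018],
 [0.018, 0.0631]].

Step 3 — form the quadratic (x - mu)^T · Sigma^{-1} · (x - mu):
  Sigma^{-1} · (x - mu) = (-0.2658, -0.1802).
  (x - mu)^T · [Sigma^{-1} · (x - mu)] = (-3)·(-0.2658) + (-2)·(-0.1802) = 1.1577.

Step 4 — take square root: d = √(1.1577) ≈ 1.0759.

d(x, mu) = √(1.1577) ≈ 1.0759


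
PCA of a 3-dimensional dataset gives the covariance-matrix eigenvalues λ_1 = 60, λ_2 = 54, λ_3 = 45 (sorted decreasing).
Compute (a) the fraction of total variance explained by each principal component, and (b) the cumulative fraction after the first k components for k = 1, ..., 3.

Step 1 — total variance = trace(Sigma) = Σ λ_i = 60 + 54 + 45 = 159.

Step 2 — fraction explained by component i = λ_i / Σ λ:
  PC1: 60/159 = 0.3774
  PC2: 54/159 = 0.3396
  PC3: 45/159 = 0.283

Step 3 — cumulative fraction after k components = (λ_1 + ... + λ_k) / Σ λ:
  k = 1: 60/159 = 0.3774
  k = 2: (60 + 54)/159 = 114/159 = 0.717
  k = 3: (60 + 54 + 45)/159 = 159/159 = 1

Summary (fraction, with percent):

explained: PC1 0.3774 (37.74%), PC2 0.3396 (33.96%), PC3 0.283 (28.3%);  cumulative: 0.3774, 0.717, 1


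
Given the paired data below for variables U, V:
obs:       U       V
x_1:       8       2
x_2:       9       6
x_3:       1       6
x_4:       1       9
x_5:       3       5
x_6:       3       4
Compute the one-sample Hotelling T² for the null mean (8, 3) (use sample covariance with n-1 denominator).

Step 1 — sample mean vector:
  mean(U) = (8 + 9 + 1 + 1 + 3 + 3) / 6 = 25/6 = 4.1667
  mean(V) = (2 + 6 + 6 + 9 + 5 + 4) / 6 = 32/6 = 5.3333
  x̄ = (4.1667, 5.3333),  deviation x̄ - mu_0 = (4.1667, 5.3333) - (8, 3) = (-3.8333, 2.3333).

Step 2 — sample covariance matrix, S[i,j] = (1/(n-1)) · Σ_k (x_{k,i} - mean_i) · (x_{k,j} - mean_j), divisor n-1 = 5:
  S[U,U] = ((3.8333)·(3.8333) + (4.8333)·(4.8333) + (-3.1667)·(-3.1667) + (-3.1667)·(-3.1667) + (-1.1667)·(-1.1667) + (-1.1667)·(-1.1667)) / 5 = 60.8333/5 = 12.1667
  S[U,V] = ((3.8333)·(-3.3333) + (4.8333)·(0.6667) + (-3.1667)·(0.6667) + (-3.1667)·(3.6667) + (-1.1667)·(-0.3333) + (-1.1667)·(-1.3333)) / 5 = -21.3333/5 = -4.2667
  S[V,V] = ((-3.3333)·(-3.3333) + (0.6667)·(0.6667) + (0.6667)·(0.6667) + (3.6667)·(3.6667) + (-0.3333)·(-0.3333) + (-1.3333)·(-1.3333)) / 5 = 27.3333/5 = 5.4667
  S = [[12.1667, -4.2667],
 [-4.2667, 5.4667]].

Step 3 — invert S. det(S) = 12.1667·5.4667 - (-4.2667)² = 48.3067.
  S^{-1} = (1/det) · [[d, -b], [-b, a]] = [[0.1132, 0.0883],
 [0.0883, 0.2519]].

Step 4 — quadratic form (x̄ - mu_0)^T · S^{-1} · (x̄ - mu_0):
  S^{-1} · (x̄ - mu_0) = (-0.2277, 0.2491),
  (x̄ - mu_0)^T · [...] = (-3.8333)·(-0.2277) + (2.3333)·(0.2491) = 1.4541.

Step 5 — scale by n: T² = 6 · 1.4541 = 8.7248.

T² ≈ 8.7248


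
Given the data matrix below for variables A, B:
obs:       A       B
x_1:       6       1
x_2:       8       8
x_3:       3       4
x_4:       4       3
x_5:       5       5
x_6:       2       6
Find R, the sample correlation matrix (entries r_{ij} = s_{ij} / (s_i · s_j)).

Step 1 — column means:
  mean(A) = (6 + 8 + 3 + 4 + 5 + 2) / 6 = 28/6 = 4.6667
  mean(B) = (1 + 8 + 4 + 3 + 5 + 6) / 6 = 27/6 = 4.5

Step 2 — sample variances and covariances s[i,j] = (1/(n-1)) · Σ_k (x_{k,i} - mean_i) · (x_{k,j} - mean_j), with n-1 = 5:
  s[A,A] = ((1.3333)·(1.3333) + (3.3333)·(3.3333) + (-1.6667)·(-1.6667) + (-0.6667)·(-0.6667) + (0.3333)·(0.3333) + (-2.6667)·(-2.6667)) / 5 = 23.3333/5 = 4.6667
  s[A,B] = ((1.3333)·(-3.5) + (3.3333)·(3.5) + (-1.6667)·(-0.5) + (-0.6667)·(-1.5) + (0.3333)·(0.5) + (-2.6667)·(1.5)) / 5 = 5/5 = 1
  s[B,B] = ((-3.5)·(-3.5) + (3.5)·(3.5) + (-0.5)·(-0.5) + (-1.5)·(-1.5) + (0.5)·(0.5) + (1.5)·(1.5)) / 5 = 29.5/5 = 5.9
  Sample standard deviations s_i = √(s[i,i]):
  s(A) = √(4.6667) = 2.1602
  s(B) = √(5.9) = 2.429

Step 3 — r_{ij} = s_{ij} / (s_i · s_j):
  r[A,A] = 1 (diagonal).
  r[A,B] = 1 / (2.1602 · 2.429) = 1 / 5.2472 = 0.1906
  r[B,B] = 1 (diagonal).

R is symmetric with unit diagonal. Assembling:

R = [[1, 0.1906],
 [0.1906, 1]]


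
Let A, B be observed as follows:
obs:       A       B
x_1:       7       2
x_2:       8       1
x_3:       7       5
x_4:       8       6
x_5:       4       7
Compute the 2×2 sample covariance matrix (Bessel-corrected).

Step 1 — column means:
  mean(A) = (7 + 8 + 7 + 8 + 4) / 5 = 34/5 = 6.8
  mean(B) = (2 + 1 + 5 + 6 + 7) / 5 = 21/5 = 4.2

Step 2 — sample covariance S[i,j] = (1/(n-1)) · Σ_k (x_{k,i} - mean_i) · (x_{k,j} - mean_j), with n-1 = 4.
  S[A,A] = ((0.2)·(0.2) + (1.2)·(1.2) + (0.2)·(0.2) + (1.2)·(1.2) + (-2.8)·(-2.8)) / 4 = 10.8/4 = 2.7
  S[A,B] = ((0.2)·(-2.2) + (1.2)·(-3.2) + (0.2)·(0.8) + (1.2)·(1.8) + (-2.8)·(2.8)) / 4 = -9.8/4 = -2.45
  S[B,B] = ((-2.2)·(-2.2) + (-3.2)·(-3.2) + (0.8)·(0.8) + (1.8)·(1.8) + (2.8)·(2.8)) / 4 = 26.8/4 = 6.7

S is symmetric (S[j,i] = S[i,j]). Assembling:

S = [[2.7, -2.45],
 [-2.45, 6.7]]


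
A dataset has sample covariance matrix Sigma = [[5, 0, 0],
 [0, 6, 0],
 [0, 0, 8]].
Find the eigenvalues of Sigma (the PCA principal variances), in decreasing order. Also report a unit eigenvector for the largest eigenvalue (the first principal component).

Step 1 — characteristic polynomial p(λ) = det(λI - Sigma) = λ³ - tr·λ² + c_1·λ - det, where tr = trace, c_1 = sum of the principal 2×2 minors, det = det(Sigma):
  tr = 5 + 6 + 8 = 19,
  c_1 = (5·6 - (0)²) + (5·8 - (0)²) + (6·8 - (0)²) = 30 + 40 + 48 = 118,
  det = 5·(6·8 - (0)²) - (0)·((0)·8 - (0)·(0)) + (0)·((0)·(0) - 6·(0)) = 5·(48) - (0)·(0) + (0)·(0) = 240.
  So p(λ) = λ³ - 19λ² + 118λ - 240.
Step 2 — look for an integer root (rational root theorem: any rational root is an integer divisor of 240). Testing λ = 5:
  p(5) = 125 - 475 + 590 - 240 = 0  ✓
  Dividing out (λ - 5): p(λ) = (λ - 5)(λ² - 14λ + 48).
Step 3 — remaining eigenvalues from the quadratic λ² - 14λ + 48 = 0:
  Δ = 14² - 4·48 = 196 - 192 = 4,  λ = (14 ± √4)/2 = (14 ± 2)/2 = 8 or 6.
  Sorted: λ_1 = 8,  λ_2 = 6,  λ_3 = 5  (check: sum = 19 = tr ✓).

Step 4 — unit eigenvector for λ_1 = 8: v spans the null space of (Sigma - λ_1 I), whose rows are
  r_1 = (-3, 0, 0),  r_2 = (0, -2, 0),  r_3 = (0, 0, 0).
  v is orthogonal to every row, so take v ∝ r_1 × r_2 = ((0)·(0) - (0)·(-2), (0)·(0) - (-3)·(0), (-3)·(-2) - (0)·(0)) = (0, 0, 6).
  Rescale (divide by 6): u = (0, 0, 1).
  ||u|| = √((0)² + (0)² + (1)²) = √(1) = 1,  v_1 = u/||u|| ≈ (0, 0, 1) (||v_1|| = 1).

λ_1 = 8,  λ_2 = 6,  λ_3 = 5;  v_1 ≈ (0, 0, 1)


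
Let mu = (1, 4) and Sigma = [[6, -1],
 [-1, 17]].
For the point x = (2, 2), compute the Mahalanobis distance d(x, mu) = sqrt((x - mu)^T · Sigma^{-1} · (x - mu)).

Step 1 — centre the observation: (x - mu) = (1, -2).

Step 2 — invert Sigma. det(Sigma) = 6·17 - (-1)² = 101.
  Sigma^{-1} = (1/det) · [[d, -b], [-b, a]] = [[0.1683, 0.0099],
 [0.0099, 0.0594]].

Step 3 — form the quadratic (x - mu)^T · Sigma^{-1} · (x - mu):
  Sigma^{-1} · (x - mu) = (0.1485, -0.1089).
  (x - mu)^T · [Sigma^{-1} · (x - mu)] = (1)·(0.1485) + (-2)·(-0.1089) = 0.3663.

Step 4 — take square root: d = √(0.3663) ≈ 0.6053.

d(x, mu) = √(0.3663) ≈ 0.6053
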